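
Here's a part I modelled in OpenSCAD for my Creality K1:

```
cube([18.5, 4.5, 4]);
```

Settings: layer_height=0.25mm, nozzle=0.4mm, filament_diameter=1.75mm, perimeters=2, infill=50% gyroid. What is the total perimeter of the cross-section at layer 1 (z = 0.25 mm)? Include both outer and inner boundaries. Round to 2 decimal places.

At z = 0.25 mm: the cube (footprint 18.5×4.5) is included at this height (perimeter 46.00 mm). Overall, the cross-section is a single solid region. Total boundary length (outer) = 46.00 mm.

46.00 mm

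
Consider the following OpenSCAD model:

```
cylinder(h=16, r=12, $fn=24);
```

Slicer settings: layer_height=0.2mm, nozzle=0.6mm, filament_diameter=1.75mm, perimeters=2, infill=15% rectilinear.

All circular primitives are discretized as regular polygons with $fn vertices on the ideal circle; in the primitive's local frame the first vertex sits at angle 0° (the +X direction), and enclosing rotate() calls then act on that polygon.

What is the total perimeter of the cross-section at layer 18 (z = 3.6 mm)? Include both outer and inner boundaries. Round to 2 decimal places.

At z = 3.6 mm: the r=12 cylinder gives a regular 24-gon of circumradius 12 (constant along its height) (perimeter = 2·24·12.000·sin(180°/24) = 75.18 mm). Overall, the cross-section is a single solid region. Total boundary length (outer) = 75.18 mm.

75.18 mm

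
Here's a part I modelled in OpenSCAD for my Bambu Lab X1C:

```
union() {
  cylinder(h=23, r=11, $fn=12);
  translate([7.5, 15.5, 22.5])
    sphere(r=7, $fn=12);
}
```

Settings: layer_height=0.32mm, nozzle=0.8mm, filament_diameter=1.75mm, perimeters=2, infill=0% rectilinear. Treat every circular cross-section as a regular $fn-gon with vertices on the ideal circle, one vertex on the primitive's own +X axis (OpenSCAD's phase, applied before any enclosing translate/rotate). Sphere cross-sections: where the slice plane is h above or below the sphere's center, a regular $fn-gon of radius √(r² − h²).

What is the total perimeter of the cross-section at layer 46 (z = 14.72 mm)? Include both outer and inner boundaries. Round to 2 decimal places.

68.33 mm

At z = 14.72 mm: the r=11 cylinder contributes a regular 12-gon of circumradius 11 (perimeter = 2·12·11.000·sin(180°/12) = 68.33 mm); the sphere at (7.5, 15.5) does not reach this height (|z−center|=7.780 > r=7); Taking the union: only the r=11 cylinder is present, so the union is just that shape — boundary = 68.33 mm. Overall, the cross-section is a single solid region. Total boundary length (outer) = 68.33 mm.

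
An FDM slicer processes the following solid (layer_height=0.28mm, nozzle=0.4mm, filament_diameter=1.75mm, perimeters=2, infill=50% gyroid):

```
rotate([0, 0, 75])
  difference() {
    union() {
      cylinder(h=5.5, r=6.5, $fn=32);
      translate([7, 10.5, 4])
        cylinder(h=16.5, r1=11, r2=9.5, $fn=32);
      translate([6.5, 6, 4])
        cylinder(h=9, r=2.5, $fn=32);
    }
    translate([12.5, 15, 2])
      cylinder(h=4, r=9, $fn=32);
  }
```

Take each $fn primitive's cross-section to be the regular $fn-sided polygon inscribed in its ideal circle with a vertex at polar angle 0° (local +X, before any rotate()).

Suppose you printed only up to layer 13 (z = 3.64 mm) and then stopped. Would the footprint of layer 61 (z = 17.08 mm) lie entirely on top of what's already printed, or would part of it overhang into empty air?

part overhangs

Compare the two slices. At z = 3.64: the cylinder: section is a regular 32-gon, circumradius r=6.5 (area = (32/2)·6.500²·sin(360°/32) = 131.88 mm²); the cone at (7, 10.5) is not intersected at this z (z outside [4, 20.5]); the cylinder at (6.5, 6) does not reach this height (z outside [4, 13]); Merging all regions: only the r=6.5 cylinder is present, so the union is just that shape — area = 131.88 mm²; the cylinder at (12.5, 15): section is a regular 32-gon, circumradius r=9 (area = (32/2)·9.000²·sin(360°/32) = 252.84 mm²); After the difference (first − rest): starting from the result so far (131.88 mm²), the r=9 cylinder at (12.5, 15) misses the remaining region (no effect) — area = 131.88 mm²; (whole slice rotated 75° about Z — lengths, areas and connectivity unchanged). At z = 17.08: the cylinder does not reach this height (z outside [0, 5.5]); the cone at (7, 10.5) (r1=11→r2=9.5) has section circumradius 9.811 here — a regular 32-gon (area = (32/2)·9.811²·sin(360°/32) = 300.45 mm²); the cylinder at (6.5, 6) is not intersected at this z (z outside [4, 13]); Merging all regions: only the cone at (7, 10.5) is present, so the union is just that shape — area = 300.45 mm²; the cylinder at (12.5, 15) is absent (z outside [2, 6]); Taking the first minus the rest: none of the subtracted shapes is present at this height, so that combined region is unchanged — area = 300.45 mm²; (whole slice rotated 75° about Z — lengths, areas and connectivity unchanged). Checking containment: at z = 17.08 the cross-section extends beyond the z = 3.64 cross-section by about 275.69 mm².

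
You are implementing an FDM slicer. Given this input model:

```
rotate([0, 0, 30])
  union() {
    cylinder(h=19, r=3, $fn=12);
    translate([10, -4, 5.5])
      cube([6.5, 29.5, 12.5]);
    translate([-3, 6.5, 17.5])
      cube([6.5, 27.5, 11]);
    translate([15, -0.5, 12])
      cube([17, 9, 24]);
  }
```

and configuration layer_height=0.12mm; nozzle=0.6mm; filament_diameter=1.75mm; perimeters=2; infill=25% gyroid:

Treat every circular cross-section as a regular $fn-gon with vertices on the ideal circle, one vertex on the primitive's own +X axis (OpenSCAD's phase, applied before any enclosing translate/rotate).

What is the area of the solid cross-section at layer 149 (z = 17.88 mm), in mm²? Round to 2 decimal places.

537.00 mm²

At z = 17.88 mm: the r=3 cylinder contributes a regular 12-gon of circumradius 3 (area = (12/2)·3.000²·sin(360°/12) = 27.00 mm²); the 6.5×29.5 cube at (10, -4) contributes its full rectangle (area 191.75 mm²); the 6.5×27.5 cube at (-3, 6.5) contributes its full rectangle (area 178.75 mm²); the 17×9 cube at (15, -0.5) contributes its full rectangle (area 153.00 mm²); Taking the union: the regions partially overlap — summed areas 550.50 mm² minus the doubly-counted overlap 13.50 mm² gives 537.00 mm² — area = 537.00 mm²; (whole slice rotated 30° about Z — lengths, areas and connectivity unchanged). Overall, the cross-section has 3 separate islands. Net area = 537.00 mm².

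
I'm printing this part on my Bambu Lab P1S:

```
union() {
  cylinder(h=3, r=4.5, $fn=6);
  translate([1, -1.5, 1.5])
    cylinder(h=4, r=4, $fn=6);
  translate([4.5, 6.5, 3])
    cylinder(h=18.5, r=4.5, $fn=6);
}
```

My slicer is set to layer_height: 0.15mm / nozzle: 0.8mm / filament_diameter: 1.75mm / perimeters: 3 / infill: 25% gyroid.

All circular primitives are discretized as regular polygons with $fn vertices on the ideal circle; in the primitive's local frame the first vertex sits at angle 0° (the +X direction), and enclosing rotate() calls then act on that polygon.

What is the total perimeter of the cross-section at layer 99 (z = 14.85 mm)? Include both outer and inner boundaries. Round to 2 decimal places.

At z = 14.85 mm: the cylinder is absent (z outside [0, 3]); the cylinder at (1, -1.5) is not intersected at this z (z outside [1.5, 5.5]); the r=4.5 cylinder at (4.5, 6.5) contributes a regular 6-gon of circumradius 4.5 (perimeter = 2·6·4.500·sin(180°/6) = 27.00 mm); Taking the union: only the r=4.5 cylinder at (4.5, 6.5) is present, so the union is just that shape — boundary = 27.00 mm. Overall, the cross-section is a single solid region. Total boundary length (outer) = 27.00 mm.

27.00 mm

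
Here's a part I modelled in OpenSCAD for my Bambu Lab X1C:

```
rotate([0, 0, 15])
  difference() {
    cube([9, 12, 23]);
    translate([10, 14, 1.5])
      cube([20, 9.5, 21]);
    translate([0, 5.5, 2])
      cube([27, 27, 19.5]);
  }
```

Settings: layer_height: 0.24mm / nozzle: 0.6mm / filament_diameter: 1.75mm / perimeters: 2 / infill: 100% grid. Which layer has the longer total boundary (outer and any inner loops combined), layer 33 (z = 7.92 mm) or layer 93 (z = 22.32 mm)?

layer 93 (z = 22.32 mm)

Layer 33 (z = 7.92): the 9×12 cube contributes its full rectangle (perimeter 42.00 mm); the 20×9.5 cube at (10, 14) contributes its full rectangle (perimeter 59.00 mm); the cube at (0, 5.5) (footprint 27×27) is included at this height (perimeter 108.00 mm); Subtracting the remaining from the first: starting from the 9×12 cube, the 20×9.5 cube at (10, 14) misses the remaining region (no effect); the 27×27 cube at (0, 5.5) partially overlaps it — only the 58.50 mm² overlap (of its 729.00 mm²) is removed, clipping the outline — boundary = 29.00 mm; (rotated 15° about Z; rotation is an isometry so areas/perimeters/island counts are preserved). So its perimeter = 29.00 mm. Layer 93 (z = 22.32): the cube is present — its section is the full 9×12 rectangle (perimeter 42.00 mm); the cube at (10, 14) is present — its section is the full 20×9.5 rectangle (perimeter 59.00 mm); the cube at (0, 5.5) is absent (z outside [2, 21.5]); Subtracting the remaining from the first: starting from the 9×12 cube, the 20×9.5 cube at (10, 14) misses the remaining region (no effect) — boundary = 42.00 mm; (whole slice rotated 15° about Z — lengths, areas and connectivity unchanged). So its perimeter = 42.00 mm. Layer 93 is larger (42.00 vs 29.00 mm).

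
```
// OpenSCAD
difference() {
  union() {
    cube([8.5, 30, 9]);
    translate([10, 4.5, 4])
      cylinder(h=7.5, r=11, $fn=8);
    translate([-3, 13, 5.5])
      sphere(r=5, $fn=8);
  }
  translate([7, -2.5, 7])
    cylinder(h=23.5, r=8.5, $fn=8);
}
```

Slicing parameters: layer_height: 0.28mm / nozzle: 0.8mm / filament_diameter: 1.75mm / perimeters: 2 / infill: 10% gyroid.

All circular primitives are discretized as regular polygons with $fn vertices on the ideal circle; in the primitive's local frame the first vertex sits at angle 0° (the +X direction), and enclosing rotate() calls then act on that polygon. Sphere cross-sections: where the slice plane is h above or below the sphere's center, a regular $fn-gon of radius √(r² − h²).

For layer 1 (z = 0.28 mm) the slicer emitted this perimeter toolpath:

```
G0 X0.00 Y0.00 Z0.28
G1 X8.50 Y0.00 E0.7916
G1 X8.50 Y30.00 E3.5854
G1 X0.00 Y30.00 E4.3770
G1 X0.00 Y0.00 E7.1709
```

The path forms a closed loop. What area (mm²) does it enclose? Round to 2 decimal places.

Apply the shoelace formula to the sequence of (X, Y) vertices; enclosed area = 255.00 mm².

255.00 mm²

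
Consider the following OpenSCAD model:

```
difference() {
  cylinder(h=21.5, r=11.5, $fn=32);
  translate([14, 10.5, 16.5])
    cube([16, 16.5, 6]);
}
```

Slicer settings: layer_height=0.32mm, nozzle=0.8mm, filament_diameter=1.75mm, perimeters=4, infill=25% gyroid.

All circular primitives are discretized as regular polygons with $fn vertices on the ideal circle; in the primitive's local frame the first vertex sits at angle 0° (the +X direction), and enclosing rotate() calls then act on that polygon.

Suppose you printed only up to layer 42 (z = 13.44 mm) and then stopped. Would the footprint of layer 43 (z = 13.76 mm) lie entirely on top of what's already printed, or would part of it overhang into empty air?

Compare the two slices. At z = 13.44: the cylinder: section is a regular 32-gon, circumradius r=11.5 (area = (32/2)·11.500²·sin(360°/32) = 412.81 mm²); the cube at (14, 10.5) is absent (z outside [16.5, 22.5]); Subtracting the remaining from the first: none of the subtracted shapes is present at this height, so the r=11.5 cylinder is unchanged — area = 412.81 mm². At z = 13.76: the cylinder: section is a regular 32-gon, circumradius r=11.5 (area = (32/2)·11.500²·sin(360°/32) = 412.81 mm²); the cube at (14, 10.5) is not intersected at this z (z outside [16.5, 22.5]); After the difference (first − rest): none of the subtracted shapes is present at this height, so the r=11.5 cylinder is unchanged — area = 412.81 mm². Checking containment: the cross-section at z = 13.76 is a subset of the cross-section at z = 13.44.

entirely on top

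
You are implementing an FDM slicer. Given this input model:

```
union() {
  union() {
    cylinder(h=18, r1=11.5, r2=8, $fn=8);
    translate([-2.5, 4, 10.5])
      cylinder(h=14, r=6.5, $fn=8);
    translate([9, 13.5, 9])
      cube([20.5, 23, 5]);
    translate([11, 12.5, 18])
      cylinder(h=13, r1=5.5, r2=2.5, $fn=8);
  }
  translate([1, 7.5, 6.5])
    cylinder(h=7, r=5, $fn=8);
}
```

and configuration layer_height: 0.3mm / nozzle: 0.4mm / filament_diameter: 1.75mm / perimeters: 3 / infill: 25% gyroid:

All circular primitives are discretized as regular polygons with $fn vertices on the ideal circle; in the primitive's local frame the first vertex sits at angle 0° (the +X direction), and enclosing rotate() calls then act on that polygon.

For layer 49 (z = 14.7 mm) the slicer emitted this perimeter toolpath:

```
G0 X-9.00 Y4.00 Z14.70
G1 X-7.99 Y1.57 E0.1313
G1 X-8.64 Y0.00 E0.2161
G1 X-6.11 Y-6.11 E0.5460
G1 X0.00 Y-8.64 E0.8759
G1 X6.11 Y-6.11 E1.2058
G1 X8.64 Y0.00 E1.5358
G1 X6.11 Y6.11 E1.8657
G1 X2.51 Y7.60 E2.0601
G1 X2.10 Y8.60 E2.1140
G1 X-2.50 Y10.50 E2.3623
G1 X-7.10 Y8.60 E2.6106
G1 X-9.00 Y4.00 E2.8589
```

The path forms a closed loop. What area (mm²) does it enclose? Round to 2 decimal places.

Apply the shoelace formula to the sequence of (X, Y) vertices; enclosed area = 238.84 mm².

238.84 mm²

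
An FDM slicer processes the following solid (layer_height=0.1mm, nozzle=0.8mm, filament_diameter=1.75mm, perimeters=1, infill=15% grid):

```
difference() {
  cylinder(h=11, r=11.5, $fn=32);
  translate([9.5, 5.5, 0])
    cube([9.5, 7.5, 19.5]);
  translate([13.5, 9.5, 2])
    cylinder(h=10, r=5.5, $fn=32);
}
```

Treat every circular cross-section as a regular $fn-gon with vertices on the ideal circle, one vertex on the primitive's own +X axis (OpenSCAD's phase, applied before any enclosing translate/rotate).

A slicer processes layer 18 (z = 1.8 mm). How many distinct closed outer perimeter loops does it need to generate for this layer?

1

At z = 1.8 mm: the r=11.5 cylinder gives a regular 32-gon of circumradius 11.5 (constant along its height); the 9.5×7.5 cube at (9.5, 5.5) contributes its full rectangle; the cylinder at (13.5, 9.5) does not reach this height (z outside [2, 12]); Subtracting the remaining from the first: starting from the r=11.5 cylinder, the 9.5×7.5 cube at (9.5, 5.5) partially overlaps it — only the 0.27 mm² overlap (of its 71.25 mm²) is removed, clipping the outline — 1 connected region. The result has 1 disconnected region.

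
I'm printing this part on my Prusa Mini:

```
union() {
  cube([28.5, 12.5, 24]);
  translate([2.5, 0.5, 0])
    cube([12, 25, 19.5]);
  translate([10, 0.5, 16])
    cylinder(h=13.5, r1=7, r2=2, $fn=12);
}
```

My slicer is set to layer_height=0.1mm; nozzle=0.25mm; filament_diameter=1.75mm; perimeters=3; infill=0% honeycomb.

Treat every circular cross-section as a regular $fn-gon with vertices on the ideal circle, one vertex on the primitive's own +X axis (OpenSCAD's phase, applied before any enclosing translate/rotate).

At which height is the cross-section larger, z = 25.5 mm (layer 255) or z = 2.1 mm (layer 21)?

Layer 255 (z = 25.5): the cube is absent (z outside [0, 24]); the cube at (2.5, 0.5) does not reach this height (z outside [0, 19.5]); the cone at (10, 0.5) (r1=7→r2=2) has section circumradius 3.481 here — a regular 12-gon (area = (12/2)·3.481²·sin(360°/12) = 36.36 mm²); Taking the union: only the cone at (10, 0.5) is present, so the union is just that shape — area = 36.36 mm². So its area = 36.36 mm². Layer 21 (z = 2.1): the 28.5×12.5 cube contributes its full rectangle (area 356.25 mm²); the cube at (2.5, 0.5) (footprint 12×25) is included at this height (area 300.00 mm²); the cone at (10, 0.5) does not reach this height (z outside [16, 29.5]); Merging all regions: the regions partially overlap — summed areas 656.25 mm² minus the doubly-counted overlap 144.00 mm² gives 512.25 mm² — area = 512.25 mm². So its area = 512.25 mm². Layer 21 is larger (512.25 vs 36.36 mm²).

layer 21 (z = 2.1 mm)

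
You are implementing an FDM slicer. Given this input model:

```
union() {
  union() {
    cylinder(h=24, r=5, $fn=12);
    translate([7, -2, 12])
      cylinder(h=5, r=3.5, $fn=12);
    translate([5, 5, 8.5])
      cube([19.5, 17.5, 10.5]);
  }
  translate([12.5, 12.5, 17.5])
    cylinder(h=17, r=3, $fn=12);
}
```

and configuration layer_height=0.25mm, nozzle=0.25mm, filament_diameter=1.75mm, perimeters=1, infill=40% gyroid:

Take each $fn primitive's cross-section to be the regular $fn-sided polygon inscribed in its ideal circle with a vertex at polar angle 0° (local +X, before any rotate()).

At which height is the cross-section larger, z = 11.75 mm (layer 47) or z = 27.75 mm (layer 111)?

layer 47 (z = 11.75 mm)

Layer 47 (z = 11.75): the r=5 cylinder gives a regular 12-gon of circumradius 5 (constant along its height) (area = (12/2)·5.000²·sin(360°/12) = 75.00 mm²); the cylinder at (7, -2) is absent (z outside [12, 17]); the cube at (5, 5) (footprint 19.5×17.5) is included at this height (area 341.25 mm²); Merging all regions: the 2 present regions are separate (no shared area or edge), so areas and boundary lengths simply add and each stays a separate island — area = 416.25 mm²; the cylinder at (12.5, 12.5) is not intersected at this z (z outside [17.5, 34.5]); Taking the union: only that combined region is present, so the union is just that shape — area = 416.25 mm². So its area = 416.25 mm². Layer 111 (z = 27.75): the cylinder does not reach this height (z outside [0, 24]); the cylinder at (7, -2) is absent (z outside [12, 17]); the cube at (5, 5) is not intersected at this z (z outside [8.5, 19]); Merging all regions: nothing is present at this height; the cylinder at (12.5, 12.5): section is a regular 12-gon, circumradius r=3 (area = (12/2)·3.000²·sin(360°/12) = 27.00 mm²); Taking the union: only the r=3 cylinder at (12.5, 12.5) is present, so the union is just that shape — area = 27.00 mm². So its area = 27.00 mm². Layer 47 is larger (416.25 vs 27.00 mm²).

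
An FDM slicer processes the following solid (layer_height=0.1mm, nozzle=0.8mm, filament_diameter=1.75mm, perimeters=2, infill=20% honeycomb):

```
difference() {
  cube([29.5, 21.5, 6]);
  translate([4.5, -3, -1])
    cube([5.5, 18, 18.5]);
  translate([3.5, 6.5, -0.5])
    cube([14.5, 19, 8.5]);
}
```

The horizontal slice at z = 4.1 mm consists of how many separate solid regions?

2

At z = 4.1 mm: the cube is present — its section is the full 29.5×21.5 rectangle; the cube at (4.5, -3) is present — its section is the full 5.5×18 rectangle; the cube at (3.5, 6.5) (footprint 14.5×19) is included at this height; Taking the first minus the rest: starting from the 29.5×21.5 cube, the 5.5×18 cube at (4.5, -3) partially overlaps it — only the 82.50 mm² overlap (of its 99.00 mm²) is removed, clipping the outline; the 14.5×19 cube at (3.5, 6.5) partially overlaps it — only the 170.75 mm² overlap (of its 275.50 mm²) is removed, clipping the outline — 2 connected regions. The result has 2 disconnected regions.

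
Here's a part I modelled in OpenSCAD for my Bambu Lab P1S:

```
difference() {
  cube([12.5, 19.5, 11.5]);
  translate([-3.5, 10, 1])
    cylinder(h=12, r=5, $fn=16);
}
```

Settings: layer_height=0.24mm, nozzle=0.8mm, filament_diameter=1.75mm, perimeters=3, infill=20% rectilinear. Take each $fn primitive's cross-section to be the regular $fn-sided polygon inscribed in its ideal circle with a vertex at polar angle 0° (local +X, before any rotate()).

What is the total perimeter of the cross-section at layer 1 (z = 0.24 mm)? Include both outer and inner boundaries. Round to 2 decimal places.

64.00 mm

At z = 0.24 mm: the 12.5×19.5 cube contributes its full rectangle (perimeter 64.00 mm); the cylinder at (-3.5, 10) is absent (z outside [1, 13]); Subtracting the remaining from the first: none of the subtracted shapes is present at this height, so the 12.5×19.5 cube is unchanged — boundary = 64.00 mm. Overall, the cross-section is a single solid region. Total boundary length (outer) = 64.00 mm.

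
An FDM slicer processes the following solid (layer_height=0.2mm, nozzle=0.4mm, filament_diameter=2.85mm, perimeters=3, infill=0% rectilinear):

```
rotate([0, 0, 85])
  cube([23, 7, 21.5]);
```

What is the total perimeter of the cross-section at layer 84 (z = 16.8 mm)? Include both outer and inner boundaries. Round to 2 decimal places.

At z = 16.8 mm: the 23×7 cube contributes its full rectangle (perimeter 60.00 mm); (rotated 85° about Z; rotation is an isometry so areas/perimeters/island counts are preserved). Overall, the cross-section is a single solid region. Total boundary length (outer) = 60.00 mm.

60.00 mm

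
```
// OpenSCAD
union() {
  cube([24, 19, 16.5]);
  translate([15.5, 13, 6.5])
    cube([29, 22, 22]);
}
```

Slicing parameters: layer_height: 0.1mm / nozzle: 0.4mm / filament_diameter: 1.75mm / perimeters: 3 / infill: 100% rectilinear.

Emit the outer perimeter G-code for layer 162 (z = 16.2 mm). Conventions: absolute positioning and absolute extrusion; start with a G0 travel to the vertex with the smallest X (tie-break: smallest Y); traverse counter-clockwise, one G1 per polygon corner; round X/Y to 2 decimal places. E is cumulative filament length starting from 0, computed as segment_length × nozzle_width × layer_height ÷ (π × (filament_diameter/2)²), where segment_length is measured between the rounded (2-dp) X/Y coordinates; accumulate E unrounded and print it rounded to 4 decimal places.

At z = 16.2 mm: the 24×19 cube contributes its full rectangle; the 29×22 cube at (15.5, 13) contributes its full rectangle; Taking the union: the regions partially overlap (shared area 51.00 mm²), so overlapping operands fuse into one piece — 1 connected region. The outline is a single polygon with 8 vertices. Extrusion per mm of travel: 0.4 × 0.1 / (π × 0.875²) = 0.016630. Accumulating E over each segment gives final E = 2.6442.

G0 X0.00 Y0.00 Z16.20
G1 X24.00 Y0.00 E0.3991
G1 X24.00 Y13.00 E0.6153
G1 X44.50 Y13.00 E0.9562
G1 X44.50 Y35.00 E1.3221
G1 X15.50 Y35.00 E1.8044
G1 X15.50 Y19.00 E2.0704
G1 X0.00 Y19.00 E2.3282
G1 X0.00 Y0.00 E2.6442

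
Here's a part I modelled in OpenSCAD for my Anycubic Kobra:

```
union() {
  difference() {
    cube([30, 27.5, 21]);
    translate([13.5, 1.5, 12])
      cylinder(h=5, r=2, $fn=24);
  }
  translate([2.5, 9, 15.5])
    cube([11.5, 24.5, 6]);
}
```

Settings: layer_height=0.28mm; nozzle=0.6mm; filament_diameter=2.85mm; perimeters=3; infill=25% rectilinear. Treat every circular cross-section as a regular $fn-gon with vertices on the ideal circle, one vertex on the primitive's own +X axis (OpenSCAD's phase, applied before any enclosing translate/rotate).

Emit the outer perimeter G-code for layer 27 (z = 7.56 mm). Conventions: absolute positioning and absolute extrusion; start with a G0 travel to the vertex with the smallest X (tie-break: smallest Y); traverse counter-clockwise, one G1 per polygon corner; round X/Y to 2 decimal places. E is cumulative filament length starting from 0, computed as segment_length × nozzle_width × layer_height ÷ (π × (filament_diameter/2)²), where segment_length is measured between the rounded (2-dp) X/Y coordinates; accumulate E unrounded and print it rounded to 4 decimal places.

At z = 7.56 mm: the 30×27.5 cube contributes its full rectangle; the cylinder at (13.5, 1.5) is not intersected at this z (z outside [12, 17]); After the difference (first − rest): none of the subtracted shapes is present at this height, so the 30×27.5 cube is unchanged — 1 connected region; the cube at (2.5, 9) is not intersected at this z (z outside [15.5, 21.5]); Combining (union): only that combined region is present, so the union is just that shape — 1 connected region. The outline is a single polygon with 4 vertices. Extrusion per mm of travel: 0.6 × 0.28 / (π × 1.425²) = 0.026335. Accumulating E over each segment gives final E = 3.0285.

G0 X0.00 Y0.00 Z7.56
G1 X30.00 Y0.00 E0.7900
G1 X30.00 Y27.50 E1.5142
G1 X0.00 Y27.50 E2.3043
G1 X0.00 Y0.00 E3.0285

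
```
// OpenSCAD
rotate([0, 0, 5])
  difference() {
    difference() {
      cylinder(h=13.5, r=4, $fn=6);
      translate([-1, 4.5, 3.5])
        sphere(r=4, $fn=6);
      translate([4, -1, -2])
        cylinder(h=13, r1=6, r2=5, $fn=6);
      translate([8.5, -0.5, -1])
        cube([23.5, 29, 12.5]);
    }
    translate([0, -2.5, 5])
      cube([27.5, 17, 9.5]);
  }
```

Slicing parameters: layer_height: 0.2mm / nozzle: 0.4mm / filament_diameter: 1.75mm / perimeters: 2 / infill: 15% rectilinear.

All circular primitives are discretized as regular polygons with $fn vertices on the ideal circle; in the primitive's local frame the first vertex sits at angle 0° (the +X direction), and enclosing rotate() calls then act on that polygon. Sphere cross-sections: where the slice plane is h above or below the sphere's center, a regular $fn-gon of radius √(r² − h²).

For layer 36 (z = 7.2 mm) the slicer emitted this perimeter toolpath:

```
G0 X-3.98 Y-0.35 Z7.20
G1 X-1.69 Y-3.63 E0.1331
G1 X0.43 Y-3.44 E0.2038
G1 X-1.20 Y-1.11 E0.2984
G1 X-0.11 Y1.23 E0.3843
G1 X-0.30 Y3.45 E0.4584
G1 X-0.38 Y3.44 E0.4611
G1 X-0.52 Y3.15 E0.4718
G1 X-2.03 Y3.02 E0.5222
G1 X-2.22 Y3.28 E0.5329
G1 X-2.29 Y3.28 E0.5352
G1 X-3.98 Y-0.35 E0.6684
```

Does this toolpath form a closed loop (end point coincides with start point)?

yes

Start point (G0): (-3.98, -0.35). End point (last G1): the path returns to the start — closed.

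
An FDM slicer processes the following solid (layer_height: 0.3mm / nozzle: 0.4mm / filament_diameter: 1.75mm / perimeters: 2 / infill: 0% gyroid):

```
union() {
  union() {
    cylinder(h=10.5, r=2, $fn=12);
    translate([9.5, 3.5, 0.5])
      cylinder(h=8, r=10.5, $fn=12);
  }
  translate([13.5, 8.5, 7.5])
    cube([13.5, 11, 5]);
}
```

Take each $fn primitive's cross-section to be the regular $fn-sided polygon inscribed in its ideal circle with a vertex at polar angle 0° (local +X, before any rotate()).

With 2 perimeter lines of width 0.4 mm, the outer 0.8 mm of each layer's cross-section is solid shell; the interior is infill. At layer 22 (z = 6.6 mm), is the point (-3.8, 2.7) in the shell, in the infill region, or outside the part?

outside

At z = 6.6 mm: the r=2 cylinder contributes a regular 12-gon of circumradius 2; the r=10.5 cylinder at (9.5, 3.5) contributes a regular 12-gon of circumradius 10.5; Taking the union: the regions partially overlap (shared area 6.23 mm²), so overlapping operands fuse into one piece — 1 connected region; the cube at (13.5, 8.5) is not intersected at this z (z outside [7.5, 12.5]); Taking the union: only that combined region is present, so the union is just that shape — 1 connected region. Overall, the cross-section is a single solid region. The nearest boundary edge runs (-2.00, 0.00)→(-1.73, 1.00); distance from the point to it = 2.68 mm. The point is not inside any of the regions above, so it lies outside the cross-section (2.68 mm from the nearest boundary).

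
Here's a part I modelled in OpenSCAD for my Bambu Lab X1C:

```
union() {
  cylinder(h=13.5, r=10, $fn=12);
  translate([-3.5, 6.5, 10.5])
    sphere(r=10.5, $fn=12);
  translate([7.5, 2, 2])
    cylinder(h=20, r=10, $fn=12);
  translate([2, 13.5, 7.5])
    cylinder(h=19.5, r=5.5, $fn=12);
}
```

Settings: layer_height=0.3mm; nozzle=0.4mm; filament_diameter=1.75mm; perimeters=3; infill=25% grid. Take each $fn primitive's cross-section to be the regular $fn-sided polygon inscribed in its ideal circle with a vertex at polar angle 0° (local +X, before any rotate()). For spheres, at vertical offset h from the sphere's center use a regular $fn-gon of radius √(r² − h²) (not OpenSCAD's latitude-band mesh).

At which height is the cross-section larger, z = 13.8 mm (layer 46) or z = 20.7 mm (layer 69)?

Layer 46 (z = 13.8): the cylinder is absent (z outside [0, 13.5]); the r=10.5 sphere at (-3.5, 6.5) slices to a regular 12-gon of circumradius 9.968 (√(r²−h²) with h=3.3 from center) (area = (12/2)·9.968²·sin(360°/12) = 298.08 mm²); the r=10 cylinder at (7.5, 2) contributes a regular 12-gon of circumradius 10 (area = (12/2)·10.000²·sin(360°/12) = 300.00 mm²); the cylinder at (2, 13.5): section is a regular 12-gon, circumradius r=5.5 (area = (12/2)·5.500²·sin(360°/12) = 90.75 mm²); Combining (union): the regions partially overlap — summed areas 688.83 mm² minus the doubly-counted overlap 133.42 mm² gives 555.41 mm² — area = 555.41 mm². So its area = 555.41 mm². Layer 69 (z = 20.7): the cylinder is not intersected at this z (z outside [0, 13.5]); the r=10.5 sphere at (-3.5, 6.5) contributes a regular 12-gon of circumradius √(10.5²−10.2²) = 2.492 (area = (12/2)·2.492²·sin(360°/12) = 18.63 mm²); the r=10 cylinder at (7.5, 2) gives a regular 12-gon of circumradius 10 (constant along its height) (area = (12/2)·10.000²·sin(360°/12) = 300.00 mm²); the r=5.5 cylinder at (2, 13.5) contributes a regular 12-gon of circumradius 5.5 (area = (12/2)·5.500²·sin(360°/12) = 90.75 mm²); Merging all regions: the regions partially overlap — summed areas 409.38 mm² minus the doubly-counted overlap 12.95 mm² gives 396.43 mm² — area = 396.43 mm². So its area = 396.43 mm². Layer 46 is larger (555.41 vs 396.43 mm²).

layer 46 (z = 13.8 mm)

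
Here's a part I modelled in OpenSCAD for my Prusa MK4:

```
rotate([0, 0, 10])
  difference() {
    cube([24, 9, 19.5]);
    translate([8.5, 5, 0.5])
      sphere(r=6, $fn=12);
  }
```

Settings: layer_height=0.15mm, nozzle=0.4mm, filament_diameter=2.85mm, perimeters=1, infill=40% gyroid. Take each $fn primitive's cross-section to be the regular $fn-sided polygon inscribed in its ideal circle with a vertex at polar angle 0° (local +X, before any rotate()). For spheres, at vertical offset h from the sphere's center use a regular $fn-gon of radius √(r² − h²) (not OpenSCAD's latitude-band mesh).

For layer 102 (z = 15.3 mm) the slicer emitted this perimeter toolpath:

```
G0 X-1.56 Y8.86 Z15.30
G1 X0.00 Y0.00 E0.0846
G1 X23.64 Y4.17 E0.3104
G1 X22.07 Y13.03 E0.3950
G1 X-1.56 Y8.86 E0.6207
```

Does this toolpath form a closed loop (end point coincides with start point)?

Start point (G0): (-1.56, 8.86). End point (last G1): the path returns to the start — closed.

yes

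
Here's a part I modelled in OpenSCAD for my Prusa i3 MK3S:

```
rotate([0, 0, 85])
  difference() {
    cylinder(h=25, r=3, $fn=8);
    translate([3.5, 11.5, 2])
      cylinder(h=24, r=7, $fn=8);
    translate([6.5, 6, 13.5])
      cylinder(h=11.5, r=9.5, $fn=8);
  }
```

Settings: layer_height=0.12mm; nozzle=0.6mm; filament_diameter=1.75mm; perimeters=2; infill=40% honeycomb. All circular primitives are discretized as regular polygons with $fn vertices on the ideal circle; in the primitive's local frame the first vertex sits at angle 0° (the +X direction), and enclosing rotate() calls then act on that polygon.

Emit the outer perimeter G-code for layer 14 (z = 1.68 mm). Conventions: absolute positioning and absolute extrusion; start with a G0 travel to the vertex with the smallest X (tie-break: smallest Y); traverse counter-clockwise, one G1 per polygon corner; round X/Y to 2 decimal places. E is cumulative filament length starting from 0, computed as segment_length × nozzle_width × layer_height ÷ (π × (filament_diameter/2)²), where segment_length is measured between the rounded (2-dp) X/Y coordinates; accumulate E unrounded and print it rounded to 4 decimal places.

At z = 1.68 mm: the r=3 cylinder gives a regular 8-gon of circumradius 3 (constant along its height); the cylinder at (3.5, 11.5) is not intersected at this z (z outside [2, 26]); the cylinder at (6.5, 6) is absent (z outside [13.5, 25]); After the difference (first − rest): none of the subtracted shapes is present at this height, so the r=3 cylinder is unchanged — 1 connected region; (rotated 85° about Z; rotation is an isometry so areas/perimeters/island counts are preserved). The outline is a single polygon with 8 vertices. Extrusion per mm of travel: 0.6 × 0.12 / (π × 0.875²) = 0.029934. Accumulating E over each segment gives final E = 0.5502.

G0 X-2.99 Y0.26 Z1.68
G1 X-2.30 Y-1.93 E0.0687
G1 X-0.26 Y-2.99 E0.1375
G1 X1.93 Y-2.30 E0.2063
G1 X2.99 Y-0.26 E0.2751
G1 X2.30 Y1.93 E0.3438
G1 X0.26 Y2.99 E0.4126
G1 X-1.93 Y2.30 E0.4814
G1 X-2.99 Y0.26 E0.5502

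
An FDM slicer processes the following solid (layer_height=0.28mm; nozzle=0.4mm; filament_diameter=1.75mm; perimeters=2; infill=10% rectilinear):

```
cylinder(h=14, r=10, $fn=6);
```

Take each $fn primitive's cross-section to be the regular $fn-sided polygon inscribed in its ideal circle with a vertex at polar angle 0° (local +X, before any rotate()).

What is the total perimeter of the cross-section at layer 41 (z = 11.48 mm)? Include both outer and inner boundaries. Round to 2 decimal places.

60.00 mm

At z = 11.48 mm: the cylinder: section is a regular 6-gon, circumradius r=10 (perimeter = 2·6·10.000·sin(180°/6) = 60.00 mm). Overall, the cross-section is a single solid region. Total boundary length (outer) = 60.00 mm.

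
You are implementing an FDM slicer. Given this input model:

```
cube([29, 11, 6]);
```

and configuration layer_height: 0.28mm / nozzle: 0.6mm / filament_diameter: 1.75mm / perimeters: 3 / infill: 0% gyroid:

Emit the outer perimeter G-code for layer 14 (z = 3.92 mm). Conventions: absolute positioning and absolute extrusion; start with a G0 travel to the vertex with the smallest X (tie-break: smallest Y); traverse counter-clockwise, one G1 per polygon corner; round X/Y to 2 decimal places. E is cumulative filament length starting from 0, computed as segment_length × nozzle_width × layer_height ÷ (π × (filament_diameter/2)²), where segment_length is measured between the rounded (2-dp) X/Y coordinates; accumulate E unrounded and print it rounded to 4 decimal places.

At z = 3.92 mm: the 29×11 cube contributes its full rectangle. The outline is a single polygon with 4 vertices. Extrusion per mm of travel: 0.6 × 0.28 / (π × 0.875²) = 0.069846. Accumulating E over each segment gives final E = 5.5877.

G0 X0.00 Y0.00 Z3.92
G1 X29.00 Y0.00 E2.0255
G1 X29.00 Y11.00 E2.7939
G1 X0.00 Y11.00 E4.8194
G1 X0.00 Y0.00 E5.5877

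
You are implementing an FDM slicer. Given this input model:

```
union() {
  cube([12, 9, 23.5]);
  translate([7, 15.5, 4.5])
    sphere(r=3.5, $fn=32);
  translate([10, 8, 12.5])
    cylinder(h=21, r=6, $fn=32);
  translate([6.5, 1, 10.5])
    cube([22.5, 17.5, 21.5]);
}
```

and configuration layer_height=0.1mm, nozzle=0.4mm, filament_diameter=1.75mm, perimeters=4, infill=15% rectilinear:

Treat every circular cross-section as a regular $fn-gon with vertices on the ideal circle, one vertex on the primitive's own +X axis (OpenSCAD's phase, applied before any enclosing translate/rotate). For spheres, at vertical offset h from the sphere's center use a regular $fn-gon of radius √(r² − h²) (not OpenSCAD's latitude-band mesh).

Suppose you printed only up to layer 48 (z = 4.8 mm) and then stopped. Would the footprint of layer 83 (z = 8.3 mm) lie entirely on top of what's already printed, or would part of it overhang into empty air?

entirely on top

Compare the two slices. At z = 4.8: the cube is present — its section is the full 12×9 rectangle (area 108.00 mm²); the r=3.5 sphere at (7, 15.5) slices to a regular 32-gon of circumradius 3.487 (√(r²−h²) with h=0.3 from center) (area = (32/2)·3.487²·sin(360°/32) = 37.96 mm²); the cylinder at (10, 8) does not reach this height (z outside [12.5, 33.5]); the cube at (6.5, 1) is absent (z outside [10.5, 32]); Taking the union: the 2 present regions are separate (no shared area or edge), so areas and boundary lengths simply add and each stays a separate island — area = 145.96 mm². At z = 8.3: the cube is present — its section is the full 12×9 rectangle (area 108.00 mm²); the sphere at (7, 15.5) is not intersected at this z (|z−center|=3.800 > r=3.5); the cylinder at (10, 8) is absent (z outside [12.5, 33.5]); the cube at (6.5, 1) is not intersected at this z (z outside [10.5, 32]); Combining (union): only the 12×9 cube is present, so the union is just that shape — area = 108.00 mm². Checking containment: the cross-section at z = 8.3 is a subset of the cross-section at z = 4.8.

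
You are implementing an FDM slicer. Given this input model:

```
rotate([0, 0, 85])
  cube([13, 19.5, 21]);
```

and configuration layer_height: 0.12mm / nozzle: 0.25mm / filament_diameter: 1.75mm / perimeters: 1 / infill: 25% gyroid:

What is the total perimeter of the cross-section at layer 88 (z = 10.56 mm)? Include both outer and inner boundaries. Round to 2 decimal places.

At z = 10.56 mm: the cube (footprint 13×19.5) is included at this height (perimeter 65.00 mm); (rotated 85° about Z; rotation is an isometry so areas/perimeters/island counts are preserved). Overall, the cross-section is a single solid region. Total boundary length (outer) = 65.00 mm.

65.00 mm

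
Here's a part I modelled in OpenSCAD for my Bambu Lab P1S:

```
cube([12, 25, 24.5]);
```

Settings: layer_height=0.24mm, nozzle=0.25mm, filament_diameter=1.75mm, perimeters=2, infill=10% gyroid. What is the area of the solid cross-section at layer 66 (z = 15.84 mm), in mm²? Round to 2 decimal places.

At z = 15.84 mm: the 12×25 cube contributes its full rectangle (area 300.00 mm²). Overall, the cross-section is a single solid region. Net area = 300.00 mm².

300.00 mm²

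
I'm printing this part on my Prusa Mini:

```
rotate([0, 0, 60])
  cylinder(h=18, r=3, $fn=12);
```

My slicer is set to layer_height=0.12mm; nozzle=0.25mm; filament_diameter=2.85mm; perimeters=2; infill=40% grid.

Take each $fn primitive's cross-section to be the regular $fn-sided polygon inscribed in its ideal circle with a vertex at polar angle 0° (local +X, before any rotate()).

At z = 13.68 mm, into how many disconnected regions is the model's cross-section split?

At z = 13.68 mm: the cylinder: section is a regular 12-gon, circumradius r=3; (whole slice rotated 60° about Z — lengths, areas and connectivity unchanged). The result has 1 disconnected region.

1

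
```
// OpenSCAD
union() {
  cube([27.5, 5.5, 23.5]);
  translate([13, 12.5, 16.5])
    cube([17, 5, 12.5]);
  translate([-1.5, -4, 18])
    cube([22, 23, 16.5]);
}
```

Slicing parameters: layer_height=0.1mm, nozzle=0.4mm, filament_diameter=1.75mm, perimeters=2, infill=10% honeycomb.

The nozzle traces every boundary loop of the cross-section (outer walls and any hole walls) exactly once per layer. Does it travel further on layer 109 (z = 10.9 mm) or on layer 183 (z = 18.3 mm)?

layer 183 (z = 18.3 mm)

Layer 109 (z = 10.9): the cube is present — its section is the full 27.5×5.5 rectangle (perimeter 66.00 mm); the cube at (13, 12.5) is not intersected at this z (z outside [16.5, 29]); the cube at (-1.5, -4) is not intersected at this z (z outside [18, 34.5]); Merging all regions: only the 27.5×5.5 cube is present, so the union is just that shape — boundary = 66.00 mm. So its perimeter = 66.00 mm. Layer 183 (z = 18.3): the cube is present — its section is the full 27.5×5.5 rectangle (perimeter 66.00 mm); the 17×5 cube at (13, 12.5) contributes its full rectangle (perimeter 44.00 mm); the 22×23 cube at (-1.5, -4) contributes its full rectangle (perimeter 90.00 mm); Combining (union): the regions partially overlap (shared area 150.25 mm²), so the edge portions inside another operand are dropped and the merged outline is re-measured after clipping — boundary = 123.00 mm. So its perimeter = 123.00 mm. Layer 183 is larger (123.00 vs 66.00 mm).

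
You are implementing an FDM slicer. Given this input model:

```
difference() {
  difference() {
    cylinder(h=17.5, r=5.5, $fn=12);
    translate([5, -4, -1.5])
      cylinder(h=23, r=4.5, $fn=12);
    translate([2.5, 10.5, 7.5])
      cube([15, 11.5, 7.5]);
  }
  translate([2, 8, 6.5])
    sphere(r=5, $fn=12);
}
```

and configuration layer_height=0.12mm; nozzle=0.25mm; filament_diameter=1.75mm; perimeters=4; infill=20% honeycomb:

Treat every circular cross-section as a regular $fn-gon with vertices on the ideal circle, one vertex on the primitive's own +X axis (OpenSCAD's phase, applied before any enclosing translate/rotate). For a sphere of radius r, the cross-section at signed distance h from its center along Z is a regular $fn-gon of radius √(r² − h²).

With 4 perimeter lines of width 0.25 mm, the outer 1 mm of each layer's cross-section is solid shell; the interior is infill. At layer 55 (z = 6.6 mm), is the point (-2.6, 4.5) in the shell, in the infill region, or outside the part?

At z = 6.6 mm: the r=5.5 cylinder gives a regular 12-gon of circumradius 5.5 (constant along its height); the r=4.5 cylinder at (5, -4) contributes a regular 12-gon of circumradius 4.5; the cube at (2.5, 10.5) is not intersected at this z (z outside [7.5, 15]); Subtracting the remaining from the first: starting from the r=5.5 cylinder, the r=4.5 cylinder at (5, -4) partially overlaps it — only the 17.12 mm² overlap (of its 60.75 mm²) is removed, clipping the outline — 1 connected region; the r=5 sphere at (2, 8) contributes a regular 12-gon of circumradius √(5²−0.1²) = 4.999; After the difference (first − rest): starting from the result so far, the r=5 sphere at (2, 8) partially overlaps it — only the 8.26 mm² overlap (of its 74.97 mm²) is removed, clipping the outline — 1 connected region. Overall, the cross-section is a single solid region. The nearest boundary edge runs (-4.76, 2.75)→(-2.75, 4.76); distance from the point to it = 0.29 mm. The point is inside the cross-section, 0.29 mm from the nearest boundary — within the 1 mm shell band (4 × 0.25).

shell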